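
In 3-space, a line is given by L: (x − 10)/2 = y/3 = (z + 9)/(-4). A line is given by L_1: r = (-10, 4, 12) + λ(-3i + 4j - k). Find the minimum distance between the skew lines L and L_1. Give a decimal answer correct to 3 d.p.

5.983

L has direction (2, 3, -4) through (10, 0, -9).
Common perpendicular direction n = (2, 3, -4) × (-3, 4, -1) = (13, 14, 17).
With w = (-10, 4, 12) − (10, 0, -9) = (-20, 4, 21), w · n = 153.
Distance = |w · n| / |n| = |153| / √654 ≈ 5.983.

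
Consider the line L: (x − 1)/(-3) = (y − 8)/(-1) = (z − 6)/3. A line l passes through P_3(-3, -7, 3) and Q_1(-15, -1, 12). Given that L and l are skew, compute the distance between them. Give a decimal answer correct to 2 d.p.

L has direction (-3, -1, 3) through (1, 8, 6).
A direction vector for l is Q_1 − P_3 = (-12, 6, 9).
Common perpendicular direction n = (-3, -1, 3) × (-12, 6, 9) = (-27, -9, -30).
With w = (-3, -7, 3) − (1, 8, 6) = (-4, -15, -3), w · n = 333.
Distance = |w · n| / |n| = |333| / √1710 ≈ 8.05.

8.05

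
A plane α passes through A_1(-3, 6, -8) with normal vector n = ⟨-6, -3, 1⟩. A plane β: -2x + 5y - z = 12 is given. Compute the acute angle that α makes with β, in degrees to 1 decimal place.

α: n·r = n·A_1 gives -6x - 3y + z = -8.
cos θ = |n₁·n₂| / (|n₁||n₂|) = |-4| / (√46 · √30).
θ = arccos(0.10768) ≈ 83.8°.

83.8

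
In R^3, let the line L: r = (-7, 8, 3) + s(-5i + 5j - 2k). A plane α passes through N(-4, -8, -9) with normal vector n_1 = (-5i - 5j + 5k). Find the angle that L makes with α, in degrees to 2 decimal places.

9.04

α: n_1·r = n_1·N gives -5x - 5y + 5z = 15.
sin θ = |n·v| / (|n||v|) = |-10| / (√75 · √54) = 0.15713.
θ ≈ 9.04°.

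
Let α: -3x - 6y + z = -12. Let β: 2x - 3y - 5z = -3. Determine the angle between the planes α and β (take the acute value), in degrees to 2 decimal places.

80.36

cos θ = |n₁·n₂| / (|n₁||n₂|) = |7| / (√46 · √38).
θ = arccos(0.16743) ≈ 80.36°.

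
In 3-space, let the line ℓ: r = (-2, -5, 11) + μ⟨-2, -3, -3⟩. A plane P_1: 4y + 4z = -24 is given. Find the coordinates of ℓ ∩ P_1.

(-6, -11, 5)

Substitute r = (-2, -5, 11) + t(-2, -3, -3) into the plane: 24 + (-24)t = -24, so t = 2.
Intersection: (-2, -5, 11) + 2·(-2, -3, -3) = (-6, -11, 5).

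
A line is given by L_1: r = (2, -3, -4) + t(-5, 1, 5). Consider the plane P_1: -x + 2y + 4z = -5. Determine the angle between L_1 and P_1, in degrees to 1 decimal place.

55.6

sin θ = |n·v| / (|n||v|) = |27| / (√21 · √51) = 0.82503.
θ ≈ 55.6°.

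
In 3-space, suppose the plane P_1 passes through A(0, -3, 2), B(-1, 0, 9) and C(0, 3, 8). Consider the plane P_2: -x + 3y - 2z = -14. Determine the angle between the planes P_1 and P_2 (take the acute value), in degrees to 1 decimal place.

55.5

AB = (-1, 3, 7), AC = (0, 6, 6); a normal to P_1 is AB × AC = (-24, 6, -6).
Using A: P_1 has equation -24x + 6y - 6z = -30.
cos θ = |n₁·n₂| / (|n₁||n₂|) = |54| / (√648 · √14).
θ = arccos(0.56695) ≈ 55.5°.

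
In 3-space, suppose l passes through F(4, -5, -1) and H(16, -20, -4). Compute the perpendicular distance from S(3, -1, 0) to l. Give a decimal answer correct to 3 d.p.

1.766

A direction vector for l is H − F = (12, -15, -3).
Taking (4, -5, -1) on l with direction v = (12, -15, -3): w = S − (4, -5, -1) = (-1, 4, 1), and w × v = (3, 9, -33).
Distance = |w × v| / |v| = √1179 / √378 ≈ 1.766.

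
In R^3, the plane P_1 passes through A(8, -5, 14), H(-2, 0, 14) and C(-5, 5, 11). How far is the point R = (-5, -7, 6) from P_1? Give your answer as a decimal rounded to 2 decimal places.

AH = (-10, 5, 0), AC = (-13, 10, -3); a normal to P_1 is AH × AC = (-15, -30, -35).
Using A: P_1 has equation -15x - 30y - 35z = -460.
n·R − d = (-15)·(-5) + (-30)·(-7) + (-35)·(6) − (-460) = 535; |n| = √2350.
Distance = |535| / √2350 = 535/√2350 ≈ 11.04.

11.04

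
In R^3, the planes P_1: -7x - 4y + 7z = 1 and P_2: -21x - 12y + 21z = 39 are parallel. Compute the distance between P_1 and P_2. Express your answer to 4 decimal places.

Rescale P_2 by 1/3: -7x - 4y + 7z = 13. Then distance = |1 − 13| / √114 ≈ 1.1239.

1.1239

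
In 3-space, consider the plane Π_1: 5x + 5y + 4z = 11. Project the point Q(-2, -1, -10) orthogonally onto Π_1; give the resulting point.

Foot = Q − λn with λ = (n·Q − d)/|n|² = (-55 − 11)/66 = -1.
Foot = (-2, -1, -10) − (-1)·(5, 5, 4) = (3, 4, -6).

(3, 4, -6)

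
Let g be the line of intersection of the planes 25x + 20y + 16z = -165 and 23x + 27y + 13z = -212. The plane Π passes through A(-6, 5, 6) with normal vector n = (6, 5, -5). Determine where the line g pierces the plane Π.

Direction of g: (25, 20, 16) × (23, 27, 13) = (-172, 43, 215).
A point on g: solving the two plane equations with x = -9 gives (-9, -5, 10).
Π: n·r = n·A gives 6x + 5y - 5z = -41.
Substitute r = (-9, -5, 10) + t(-172, 43, 215) into the plane: -129 + (-1892)t = -41, so t = -2/43.
Intersection: (-9, -5, 10) + (-2/43)·(-172, 43, 215) = (-1, -7, 0).

(-1, -7, 0)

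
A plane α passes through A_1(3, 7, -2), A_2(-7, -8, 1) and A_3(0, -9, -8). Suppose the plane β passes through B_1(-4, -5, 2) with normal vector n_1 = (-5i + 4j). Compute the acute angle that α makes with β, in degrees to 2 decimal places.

38.37

A_1A_2 = (-10, -15, 3), A_1A_3 = (-3, -16, -6); a normal to α is A_1A_2 × A_1A_3 = (138, -69, 115).
Using A_1: α has equation 138x - 69y + 115z = -299.
β: n_1·r = n_1·B_1 gives -5x + 4y = 0.
cos θ = |n₁·n₂| / (|n₁||n₂|) = |-966| / (√37030 · √41).
θ = arccos(0.78399) ≈ 38.37°.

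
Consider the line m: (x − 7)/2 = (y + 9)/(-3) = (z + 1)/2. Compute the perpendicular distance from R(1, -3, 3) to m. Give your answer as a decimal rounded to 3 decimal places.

m has direction (2, -3, 2) through (7, -9, -1).
Taking (7, -9, -1) on m with direction v = (2, -3, 2): w = R − (7, -9, -1) = (-6, 6, 4), and w × v = (24, 20, 6).
Distance = |w × v| / |v| = √1012 / √17 ≈ 7.716.

7.716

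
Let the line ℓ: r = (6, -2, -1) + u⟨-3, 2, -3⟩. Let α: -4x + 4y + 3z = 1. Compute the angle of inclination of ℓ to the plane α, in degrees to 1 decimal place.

21.5

sin θ = |n·v| / (|n||v|) = |11| / (√41 · √22) = 0.36626.
θ ≈ 21.5°.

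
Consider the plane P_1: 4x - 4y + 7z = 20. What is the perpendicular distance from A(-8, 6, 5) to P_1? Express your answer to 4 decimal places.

4.5556

n·A − d = (4)·(-8) + (-4)·(6) + (7)·(5) − 20 = -41; |n| = √81.
Distance = |-41| / √81 = 41/√81 ≈ 4.5556.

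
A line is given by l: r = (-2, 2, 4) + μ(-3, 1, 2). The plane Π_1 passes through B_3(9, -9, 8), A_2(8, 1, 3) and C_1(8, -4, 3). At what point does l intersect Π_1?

B_3A_2 = (-1, 10, -5), B_3C_1 = (-1, 5, -5); a normal to Π_1 is B_3A_2 × B_3C_1 = (-25, 0, 5).
Using B_3: Π_1 has equation -25x + 5z = -185.
Substitute r = (-2, 2, 4) + t(-3, 1, 2) into the plane: 70 + 85t = -185, so t = -3.
Intersection: (-2, 2, 4) + (-3)·(-3, 1, 2) = (7, -1, -2).

(7, -1, -2)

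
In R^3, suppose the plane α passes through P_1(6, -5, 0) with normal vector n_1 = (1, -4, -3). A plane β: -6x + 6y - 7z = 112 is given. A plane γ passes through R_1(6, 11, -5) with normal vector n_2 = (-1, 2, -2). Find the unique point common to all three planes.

(-8, -1, -10)

α: n_1·r = n_1·P_1 gives x - 4y - 3z = 26.
γ: n_2·r = n_2·R_1 gives -x + 2y - 2z = 26.
Solving the 3×3 linear system x - 4y - 3z = 26, -6x + 6y - 7z = 112, -x + 2y - 2z = 26 (e.g. by elimination or Cramer's rule, determinant = 40) gives (-8, -1, -10).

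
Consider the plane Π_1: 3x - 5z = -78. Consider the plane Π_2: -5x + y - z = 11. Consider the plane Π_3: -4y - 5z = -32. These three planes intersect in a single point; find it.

(-6, -7, 12)

Solving the 3×3 linear system 3x - 5z = -78, -5x + y - z = 11, -4y - 5z = -32 (e.g. by elimination or Cramer's rule, determinant = -127) gives (-6, -7, 12).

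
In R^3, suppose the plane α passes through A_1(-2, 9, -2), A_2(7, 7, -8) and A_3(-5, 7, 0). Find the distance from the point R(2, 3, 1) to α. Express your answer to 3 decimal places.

A_1A_2 = (9, -2, -6), A_1A_3 = (-3, -2, 2); a normal to α is A_1A_2 × A_1A_3 = (-16, 0, -24).
Using A_1: α has equation -16x - 24z = 80.
n·R − d = (-16)·(2) + (0)·(3) + (-24)·(1) − 80 = -136; |n| = √832.
Distance = |-136| / √832 = 136/√832 ≈ 4.715.

4.715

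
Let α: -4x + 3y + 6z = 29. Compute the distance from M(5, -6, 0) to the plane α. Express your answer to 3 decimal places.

n·M − d = (-4)·(5) + (3)·(-6) + (6)·(0) − 29 = -67; |n| = √61.
Distance = |-67| / √61 = 67/√61 ≈ 8.578.

8.578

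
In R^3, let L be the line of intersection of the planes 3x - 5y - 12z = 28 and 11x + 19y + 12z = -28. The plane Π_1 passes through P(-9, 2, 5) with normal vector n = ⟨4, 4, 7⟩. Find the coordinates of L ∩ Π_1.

Direction of L: (3, -5, -12) × (11, 19, 12) = (168, -168, 112).
A point on L: solving the two plane equations with x = 14 gives (14, -14, 7).
Π_1: n·r = n·P gives 4x + 4y + 7z = 7.
Substitute r = (14, -14, 7) + t(168, -168, 112) into the plane: 49 + 784t = 7, so t = -3/56.
Intersection: (14, -14, 7) + (-3/56)·(168, -168, 112) = (5, -5, 1).

(5, -5, 1)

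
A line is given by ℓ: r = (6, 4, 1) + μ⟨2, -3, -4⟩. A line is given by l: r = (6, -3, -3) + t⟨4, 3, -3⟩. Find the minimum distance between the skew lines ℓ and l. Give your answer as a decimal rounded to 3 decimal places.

Common perpendicular direction n = (2, -3, -4) × (4, 3, -3) = (21, -10, 18).
With w = (6, -3, -3) − (6, 4, 1) = (0, -7, -4), w · n = -2.
Distance = |w · n| / |n| = |-2| / √865 ≈ 0.068.

0.068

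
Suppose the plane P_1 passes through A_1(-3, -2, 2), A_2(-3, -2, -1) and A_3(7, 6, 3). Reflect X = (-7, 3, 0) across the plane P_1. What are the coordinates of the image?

(1, -7, 0)

A_1A_2 = (0, 0, -3), A_1A_3 = (10, 8, 1); a normal to P_1 is A_1A_2 × A_1A_3 = (24, -30, 0).
Using A_1: P_1 has equation 24x - 30y = -12.
λ = (n·X − d)/|n|² = (-258 − (-12))/1476 = -1/6.
Reflection = X − 2λn = (-7, 3, 0) − (-1/3)·(24, -30, 0) = (1, -7, 0).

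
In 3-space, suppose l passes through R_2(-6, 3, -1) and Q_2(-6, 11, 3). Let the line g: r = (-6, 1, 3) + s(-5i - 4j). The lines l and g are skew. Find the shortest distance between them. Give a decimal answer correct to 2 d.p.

A direction vector for l is Q_2 − R_2 = (0, 8, 4).
Common perpendicular direction n = (0, 8, 4) × (-5, -4, 0) = (16, -20, 40).
With w = (-6, 1, 3) − (-6, 3, -1) = (0, -2, 4), w · n = 200.
Distance = |w · n| / |n| = |200| / √2256 ≈ 4.21.

4.21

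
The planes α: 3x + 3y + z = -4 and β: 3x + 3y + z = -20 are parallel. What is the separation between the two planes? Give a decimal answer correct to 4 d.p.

Same normal n = (3, 3, 1) with |n| = √19; distance = |-4 − (-20)| / |n| = 16/√19 ≈ 3.6707.

3.6707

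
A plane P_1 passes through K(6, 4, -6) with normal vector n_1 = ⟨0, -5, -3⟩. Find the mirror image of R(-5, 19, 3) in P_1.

(-5, -11, -15)

P_1: n_1·r = n_1·K gives -5y - 3z = -2.
λ = (n·R − d)/|n|² = (-104 − (-2))/34 = -3.
Reflection = R − 2λn = (-5, 19, 3) − (-6)·(0, -5, -3) = (-5, -11, -15).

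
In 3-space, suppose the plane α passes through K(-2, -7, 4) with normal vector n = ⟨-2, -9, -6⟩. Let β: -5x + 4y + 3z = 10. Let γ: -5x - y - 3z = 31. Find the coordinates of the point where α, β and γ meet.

α: n·r = n·K gives -2x - 9y - 6z = 43.
Solving the 3×3 linear system -2x - 9y - 6z = 43, -5x + 4y + 3z = 10, -5x - y - 3z = 31 (e.g. by elimination or Cramer's rule, determinant = 138) gives (-5, -3, -1).

(-5, -3, -1)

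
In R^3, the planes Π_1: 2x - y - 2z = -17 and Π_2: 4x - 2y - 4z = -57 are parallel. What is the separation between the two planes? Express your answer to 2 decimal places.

Rescale Π_2 by 1/2: 2x - y - 2z = -57/2. Then distance = |-17 − (-57/2)| / √9 ≈ 3.83.

3.83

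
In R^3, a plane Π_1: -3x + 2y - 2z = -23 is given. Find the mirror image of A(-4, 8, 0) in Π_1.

λ = (n·A − d)/|n|² = (28 − (-23))/17 = 3.
Reflection = A − 2λn = (-4, 8, 0) − 6·(-3, 2, -2) = (14, -4, 12).

(14, -4, 12)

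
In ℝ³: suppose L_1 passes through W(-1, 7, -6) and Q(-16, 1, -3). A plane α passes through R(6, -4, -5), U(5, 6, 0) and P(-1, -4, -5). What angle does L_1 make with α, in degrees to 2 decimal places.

A direction vector for L_1 is Q − W = (-15, -6, 3).
RU = (-1, 10, 5), RP = (-7, 0, 0); a normal to α is RU × RP = (0, -35, 70).
Using R: α has equation -35y + 70z = -210.
sin θ = |n·v| / (|n||v|) = |420| / (√6125 · √270) = 0.32660.
θ ≈ 19.06°.

19.06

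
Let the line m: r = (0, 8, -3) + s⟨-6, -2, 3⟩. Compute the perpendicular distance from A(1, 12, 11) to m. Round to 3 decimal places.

14.036

Taking (0, 8, -3) on m with direction v = (-6, -2, 3): w = A − (0, 8, -3) = (1, 4, 14), and w × v = (40, -87, 22).
Distance = |w × v| / |v| = √9653 / √49 ≈ 14.036.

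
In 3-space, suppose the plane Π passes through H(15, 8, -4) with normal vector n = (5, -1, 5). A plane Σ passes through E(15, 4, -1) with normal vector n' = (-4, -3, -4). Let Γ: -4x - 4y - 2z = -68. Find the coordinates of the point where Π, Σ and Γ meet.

Π: n·r = n·H gives 5x - y + 5z = 47.
Σ: n'·r = n'·E gives -4x - 3y - 4z = -68.
Solving the 3×3 linear system 5x - y + 5z = 47, -4x - 3y - 4z = -68, -4x - 4y - 2z = -68 (e.g. by elimination or Cramer's rule, determinant = -38) gives (7, 8, 4).

(7, 8, 4)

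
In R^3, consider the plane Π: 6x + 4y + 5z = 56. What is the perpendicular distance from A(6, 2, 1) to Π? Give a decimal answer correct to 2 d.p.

n·A − d = (6)·(6) + (4)·(2) + (5)·(1) − 56 = -7; |n| = √77.
Distance = |-7| / √77 = 7/√77 ≈ 0.80.

0.80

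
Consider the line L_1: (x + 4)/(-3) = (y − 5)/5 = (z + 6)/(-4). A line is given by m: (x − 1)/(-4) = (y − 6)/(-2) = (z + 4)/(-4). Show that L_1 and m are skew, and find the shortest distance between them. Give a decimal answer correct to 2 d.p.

L_1 has direction (-3, 5, -4) through (-4, 5, -6).
m has direction (-4, -2, -4) through (1, 6, -4).
Common perpendicular direction n = (-3, 5, -4) × (-4, -2, -4) = (-28, 4, 26).
With w = (1, 6, -4) − (-4, 5, -6) = (5, 1, 2), w · n = -84.
Since n ≠ 0 the lines are not parallel, and w · n = -84 ≠ 0 so they do not intersect; hence they are skew.
Distance = |w · n| / |n| = |-84| / √1476 ≈ 2.19.

2.19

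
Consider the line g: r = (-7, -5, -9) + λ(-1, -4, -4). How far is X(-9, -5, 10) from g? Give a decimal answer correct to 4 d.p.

14.1089

Taking (-7, -5, -9) on g with direction v = (-1, -4, -4): w = X − (-7, -5, -9) = (-2, 0, 19), and w × v = (76, -27, 8).
Distance = |w × v| / |v| = √6569 / √33 ≈ 14.1089.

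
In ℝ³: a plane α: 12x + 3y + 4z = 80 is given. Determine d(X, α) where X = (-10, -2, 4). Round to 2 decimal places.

n·X − d = (12)·(-10) + (3)·(-2) + (4)·(4) − 80 = -190; |n| = √169.
Distance = |-190| / √169 = 190/√169 ≈ 14.62.

14.62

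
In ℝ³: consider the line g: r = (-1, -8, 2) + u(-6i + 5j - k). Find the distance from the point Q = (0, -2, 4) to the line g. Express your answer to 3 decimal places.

5.761

Taking (-1, -8, 2) on g with direction v = (-6, 5, -1): w = Q − (-1, -8, 2) = (1, 6, 2), and w × v = (-16, -11, 41).
Distance = |w × v| / |v| = √2058 / √62 ≈ 5.761.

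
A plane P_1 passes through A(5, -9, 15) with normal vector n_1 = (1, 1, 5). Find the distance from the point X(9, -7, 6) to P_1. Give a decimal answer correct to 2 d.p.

P_1: n_1·r = n_1·A gives x + y + 5z = 71.
n·X − d = (1)·(9) + (1)·(-7) + (5)·(6) − 71 = -39; |n| = √27.
Distance = |-39| / √27 = 39/√27 ≈ 7.51.

7.51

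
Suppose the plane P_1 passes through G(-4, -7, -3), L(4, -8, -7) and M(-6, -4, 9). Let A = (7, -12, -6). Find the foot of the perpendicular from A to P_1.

GL = (8, -1, -4), GM = (-2, 3, 12); a normal to P_1 is GL × GM = (0, -88, 22).
Using G: P_1 has equation -88y + 22z = 550.
Foot = A − λn with λ = (n·A − d)/|n|² = (924 − 550)/8228 = 1/22.
Foot = (7, -12, -6) − (1/22)·(0, -88, 22) = (7, -8, -7).

(7, -8, -7)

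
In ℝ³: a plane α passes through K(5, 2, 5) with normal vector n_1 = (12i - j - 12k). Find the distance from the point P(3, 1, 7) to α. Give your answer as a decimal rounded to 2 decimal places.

α: n_1·r = n_1·K gives 12x - y - 12z = -2.
n·P − d = (12)·(3) + (-1)·(1) + (-12)·(7) − (-2) = -47; |n| = √289.
Distance = |-47| / √289 = 47/√289 ≈ 2.76.

2.76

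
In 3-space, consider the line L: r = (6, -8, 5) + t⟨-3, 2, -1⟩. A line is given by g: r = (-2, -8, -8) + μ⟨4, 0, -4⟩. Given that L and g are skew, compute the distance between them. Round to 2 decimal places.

Common perpendicular direction n = (-3, 2, -1) × (4, 0, -4) = (-8, -16, -8).
With w = (-2, -8, -8) − (6, -8, 5) = (-8, 0, -13), w · n = 168.
Distance = |w · n| / |n| = |168| / √384 ≈ 8.57.

8.57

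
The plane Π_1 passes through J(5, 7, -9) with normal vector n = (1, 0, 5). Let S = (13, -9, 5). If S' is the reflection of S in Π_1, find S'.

Π_1: n·r = n·J gives x + 5z = -40.
λ = (n·S − d)/|n|² = (38 − (-40))/26 = 3.
Reflection = S − 2λn = (13, -9, 5) − 6·(1, 0, 5) = (7, -9, -25).

(7, -9, -25)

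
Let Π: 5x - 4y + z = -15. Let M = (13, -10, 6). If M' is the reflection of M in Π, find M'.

λ = (n·M − d)/|n|² = (111 − (-15))/42 = 3.
Reflection = M − 2λn = (13, -10, 6) − 6·(5, -4, 1) = (-17, 14, 0).

(-17, 14, 0)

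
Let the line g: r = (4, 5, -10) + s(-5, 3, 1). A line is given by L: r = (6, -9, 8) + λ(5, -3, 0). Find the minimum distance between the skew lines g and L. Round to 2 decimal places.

Common perpendicular direction n = (-5, 3, 1) × (5, -3, 0) = (3, 5, 0).
With w = (6, -9, 8) − (4, 5, -10) = (2, -14, 18), w · n = -64.
Distance = |w · n| / |n| = |-64| / √34 ≈ 10.98.

10.98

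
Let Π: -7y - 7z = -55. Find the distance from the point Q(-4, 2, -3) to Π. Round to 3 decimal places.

n·Q − d = (0)·(-4) + (-7)·(2) + (-7)·(-3) − (-55) = 62; |n| = √98.
Distance = |62| / √98 = 62/√98 ≈ 6.263.

6.263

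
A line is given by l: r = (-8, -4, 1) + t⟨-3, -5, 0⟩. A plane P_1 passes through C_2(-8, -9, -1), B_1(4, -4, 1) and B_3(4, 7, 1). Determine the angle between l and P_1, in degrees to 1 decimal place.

4.9

C_2B_1 = (12, 5, 2), C_2B_3 = (12, 16, 2); a normal to P_1 is C_2B_1 × C_2B_3 = (-22, 0, 132).
Using C_2: P_1 has equation -22x + 132z = 44.
sin θ = |n·v| / (|n||v|) = |66| / (√17908 · √34) = 0.08458.
θ ≈ 4.9°.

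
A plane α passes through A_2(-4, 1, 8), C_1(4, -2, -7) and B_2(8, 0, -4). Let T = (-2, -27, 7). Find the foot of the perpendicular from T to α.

A_2C_1 = (8, -3, -15), A_2B_2 = (12, -1, -12); a normal to α is A_2C_1 × A_2B_2 = (21, -84, 28).
Using A_2: α has equation 21x - 84y + 28z = 56.
Foot = T − λn with λ = (n·T − d)/|n|² = (2422 − 56)/8281 = 2/7.
Foot = (-2, -27, 7) − (2/7)·(21, -84, 28) = (-8, -3, -1).

(-8, -3, -1)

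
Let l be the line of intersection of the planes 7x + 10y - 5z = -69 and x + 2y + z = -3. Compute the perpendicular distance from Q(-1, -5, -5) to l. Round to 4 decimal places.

10.2456

Direction of l: (7, 10, -5) × (1, 2, 1) = (20, -12, 4).
A point on l: solving the two plane equations with x = 3 gives (3, -6, 6).
Taking (3, -6, 6) on l with direction v = (20, -12, 4): w = Q − (3, -6, 6) = (-4, 1, -11), and w × v = (-128, -204, 28).
Distance = |w × v| / |v| = √58784 / √560 ≈ 10.2456.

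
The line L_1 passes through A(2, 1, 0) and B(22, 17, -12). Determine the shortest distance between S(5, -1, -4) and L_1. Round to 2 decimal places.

A direction vector for L_1 is B − A = (20, 16, -12).
Taking (2, 1, 0) on L_1 with direction v = (20, 16, -12): w = S − (2, 1, 0) = (3, -2, -4), and w × v = (88, -44, 88).
Distance = |w × v| / |v| = √17424 / √800 ≈ 4.67.

4.67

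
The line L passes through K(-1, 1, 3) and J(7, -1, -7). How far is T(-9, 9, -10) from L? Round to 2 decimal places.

16.80

A direction vector for L is J − K = (8, -2, -10).
Taking (-1, 1, 3) on L with direction v = (8, -2, -10): w = T − (-1, 1, 3) = (-8, 8, -13), and w × v = (-106, -184, -48).
Distance = |w × v| / |v| = √47396 / √168 ≈ 16.80.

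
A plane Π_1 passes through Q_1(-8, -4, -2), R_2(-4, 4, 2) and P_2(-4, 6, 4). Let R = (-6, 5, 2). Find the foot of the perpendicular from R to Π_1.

Q_1R_2 = (4, 8, 4), Q_1P_2 = (4, 10, 6); a normal to Π_1 is Q_1R_2 × Q_1P_2 = (8, -8, 8).
Using Q_1: Π_1 has equation 8x - 8y + 8z = -48.
Foot = R − λn with λ = (n·R − d)/|n|² = (-72 − (-48))/192 = -1/8.
Foot = (-6, 5, 2) − (-1/8)·(8, -8, 8) = (-5, 4, 3).

(-5, 4, 3)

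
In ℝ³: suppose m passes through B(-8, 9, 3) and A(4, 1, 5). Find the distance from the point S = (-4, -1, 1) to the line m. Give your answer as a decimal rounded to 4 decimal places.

6.8900

A direction vector for m is A − B = (12, -8, 2).
Taking (-8, 9, 3) on m with direction v = (12, -8, 2): w = S − (-8, 9, 3) = (4, -10, -2), and w × v = (-36, -32, 88).
Distance = |w × v| / |v| = √10064 / √212 ≈ 6.8900.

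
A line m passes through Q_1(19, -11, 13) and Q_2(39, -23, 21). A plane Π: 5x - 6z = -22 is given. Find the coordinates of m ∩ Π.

A direction vector for m is Q_2 − Q_1 = (20, -12, 8).
Substitute r = (19, -11, 13) + t(20, -12, 8) into the plane: 17 + 52t = -22, so t = -3/4.
Intersection: (19, -11, 13) + (-3/4)·(20, -12, 8) = (4, -2, 7).

(4, -2, 7)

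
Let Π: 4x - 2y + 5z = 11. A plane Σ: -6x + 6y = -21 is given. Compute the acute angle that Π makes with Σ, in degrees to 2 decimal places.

50.77

cos θ = |n₁·n₂| / (|n₁||n₂|) = |-36| / (√45 · √72).
θ = arccos(0.63246) ≈ 50.77°.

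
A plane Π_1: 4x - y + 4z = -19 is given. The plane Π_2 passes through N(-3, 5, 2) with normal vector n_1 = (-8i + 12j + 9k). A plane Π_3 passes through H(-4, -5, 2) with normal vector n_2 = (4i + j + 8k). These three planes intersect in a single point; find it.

(-6, 3, 2)

Π_2: n_1·r = n_1·N gives -8x + 12y + 9z = 102.
Π_3: n_2·r = n_2·H gives 4x + y + 8z = -5.
Solving the 3×3 linear system 4x - y + 4z = -19, -8x + 12y + 9z = 102, 4x + y + 8z = -5 (e.g. by elimination or Cramer's rule, determinant = 24) gives (-6, 3, 2).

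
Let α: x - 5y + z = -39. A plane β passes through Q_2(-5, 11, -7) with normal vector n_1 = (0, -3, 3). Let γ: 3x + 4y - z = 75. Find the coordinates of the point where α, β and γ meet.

(11, 8, -10)

β: n_1·r = n_1·Q_2 gives -3y + 3z = -54.
Solving the 3×3 linear system x - 5y + z = -39, -3y + 3z = -54, 3x + 4y - z = 75 (e.g. by elimination or Cramer's rule, determinant = -45) gives (11, 8, -10).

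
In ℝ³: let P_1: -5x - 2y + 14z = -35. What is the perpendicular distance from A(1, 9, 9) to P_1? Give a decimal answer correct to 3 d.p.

9.200

n·A − d = (-5)·(1) + (-2)·(9) + (14)·(9) − (-35) = 138; |n| = √225.
Distance = |138| / √225 = 138/√225 ≈ 9.200.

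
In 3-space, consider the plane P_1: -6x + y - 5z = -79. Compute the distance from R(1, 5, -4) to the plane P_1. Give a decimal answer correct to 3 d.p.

n·R − d = (-6)·(1) + (1)·(5) + (-5)·(-4) − (-79) = 98; |n| = √62.
Distance = |98| / √62 = 98/√62 ≈ 12.446.

12.446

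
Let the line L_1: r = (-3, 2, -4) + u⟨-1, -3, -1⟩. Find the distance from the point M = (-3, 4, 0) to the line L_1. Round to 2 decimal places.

3.30

Taking (-3, 2, -4) on L_1 with direction v = (-1, -3, -1): w = M − (-3, 2, -4) = (0, 2, 4), and w × v = (10, -4, 2).
Distance = |w × v| / |v| = √120 / √11 ≈ 3.30.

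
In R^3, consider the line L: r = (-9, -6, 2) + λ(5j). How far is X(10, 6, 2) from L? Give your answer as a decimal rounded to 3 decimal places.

Taking (-9, -6, 2) on L with direction v = (0, 5, 0): w = X − (-9, -6, 2) = (19, 12, 0), and w × v = (0, 0, 95).
Distance = |w × v| / |v| = √9025 / √25 ≈ 19.000.

19.000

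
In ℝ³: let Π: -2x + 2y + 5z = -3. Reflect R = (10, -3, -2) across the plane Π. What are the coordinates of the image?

(6, 1, 8)

λ = (n·R − d)/|n|² = (-36 − (-3))/33 = -1.
Reflection = R − 2λn = (10, -3, -2) − (-2)·(-2, 2, 5) = (6, 1, 8).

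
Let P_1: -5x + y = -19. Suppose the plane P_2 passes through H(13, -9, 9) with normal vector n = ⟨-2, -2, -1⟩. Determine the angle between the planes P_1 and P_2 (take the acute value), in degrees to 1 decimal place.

58.5

P_2: n·r = n·H gives -2x - 2y - z = -17.
cos θ = |n₁·n₂| / (|n₁||n₂|) = |8| / (√26 · √9).
θ = arccos(0.52298) ≈ 58.5°.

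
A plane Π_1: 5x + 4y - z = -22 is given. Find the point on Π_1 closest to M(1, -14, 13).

(6, -10, 12)

Foot = M − λn with λ = (n·M − d)/|n|² = (-64 − (-22))/42 = -1.
Foot = (1, -14, 13) − (-1)·(5, 4, -1) = (6, -10, 12).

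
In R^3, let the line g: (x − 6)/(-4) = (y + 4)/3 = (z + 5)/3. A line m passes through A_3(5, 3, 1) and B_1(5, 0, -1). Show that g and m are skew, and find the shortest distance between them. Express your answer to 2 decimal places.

0.88

g has direction (-4, 3, 3) through (6, -4, -5).
A direction vector for m is B_1 − A_3 = (0, -3, -2).
Common perpendicular direction n = (-4, 3, 3) × (0, -3, -2) = (3, -8, 12).
With w = (5, 3, 1) − (6, -4, -5) = (-1, 7, 6), w · n = 13.
Since n ≠ 0 the lines are not parallel, and w · n = 13 ≠ 0 so they do not intersect; hence they are skew.
Distance = |w · n| / |n| = |13| / √217 ≈ 0.88.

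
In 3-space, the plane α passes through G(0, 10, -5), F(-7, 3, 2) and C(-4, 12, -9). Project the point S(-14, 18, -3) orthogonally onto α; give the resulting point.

(-12, 10, -9)

GF = (-7, -7, 7), GC = (-4, 2, -4); a normal to α is GF × GC = (14, -56, -42).
Using G: α has equation 14x - 56y - 42z = -350.
Foot = S − λn with λ = (n·S − d)/|n|² = (-1078 − (-350))/5096 = -1/7.
Foot = (-14, 18, -3) − (-1/7)·(14, -56, -42) = (-12, 10, -9).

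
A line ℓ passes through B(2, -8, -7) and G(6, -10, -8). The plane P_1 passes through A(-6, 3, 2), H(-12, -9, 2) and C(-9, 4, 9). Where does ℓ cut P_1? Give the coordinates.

A direction vector for ℓ is G − B = (4, -2, -1).
AH = (-6, -12, 0), AC = (-3, 1, 7); a normal to P_1 is AH × AC = (-84, 42, -42).
Using A: P_1 has equation -84x + 42y - 42z = 546.
Substitute r = (2, -8, -7) + t(4, -2, -1) into the plane: -210 + (-378)t = 546, so t = -2.
Intersection: (2, -8, -7) + (-2)·(4, -2, -1) = (-6, -4, -5).

(-6, -4, -5)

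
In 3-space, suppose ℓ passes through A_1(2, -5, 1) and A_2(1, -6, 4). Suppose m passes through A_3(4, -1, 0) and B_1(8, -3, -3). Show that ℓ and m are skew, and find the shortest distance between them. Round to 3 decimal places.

3.411

A direction vector for ℓ is A_2 − A_1 = (-1, -1, 3).
A direction vector for m is B_1 − A_3 = (4, -2, -3).
Common perpendicular direction n = (-1, -1, 3) × (4, -2, -3) = (9, 9, 6).
With w = (4, -1, 0) − (2, -5, 1) = (2, 4, -1), w · n = 48.
Since n ≠ 0 the lines are not parallel, and w · n = 48 ≠ 0 so they do not intersect; hence they are skew.
Distance = |w · n| / |n| = |48| / √198 ≈ 3.411.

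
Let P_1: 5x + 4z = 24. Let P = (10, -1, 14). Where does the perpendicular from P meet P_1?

Foot = P − λn with λ = (n·P − d)/|n|² = (106 − 24)/41 = 2.
Foot = (10, -1, 14) − 2·(5, 0, 4) = (0, -1, 6).

(0, -1, 6)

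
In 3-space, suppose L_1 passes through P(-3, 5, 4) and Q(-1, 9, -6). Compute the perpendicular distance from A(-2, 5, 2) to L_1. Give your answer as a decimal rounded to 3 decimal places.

0.983

A direction vector for L_1 is Q − P = (2, 4, -10).
Taking (-3, 5, 4) on L_1 with direction v = (2, 4, -10): w = A − (-3, 5, 4) = (1, 0, -2), and w × v = (8, 6, 4).
Distance = |w × v| / |v| = √116 / √120 ≈ 0.983.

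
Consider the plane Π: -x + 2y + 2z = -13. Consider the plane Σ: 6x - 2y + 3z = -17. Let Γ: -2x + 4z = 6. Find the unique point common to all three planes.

Solving the 3×3 linear system -x + 2y + 2z = -13, 6x - 2y + 3z = -17, -2x + 4z = 6 (e.g. by elimination or Cramer's rule, determinant = -60) gives (-5, -8, -1).

(-5, -8, -1)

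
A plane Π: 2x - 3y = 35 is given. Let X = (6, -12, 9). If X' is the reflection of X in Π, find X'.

λ = (n·X − d)/|n|² = (48 − 35)/13 = 1.
Reflection = X − 2λn = (6, -12, 9) − 2·(2, -3, 0) = (2, -6, 9).

(2, -6, 9)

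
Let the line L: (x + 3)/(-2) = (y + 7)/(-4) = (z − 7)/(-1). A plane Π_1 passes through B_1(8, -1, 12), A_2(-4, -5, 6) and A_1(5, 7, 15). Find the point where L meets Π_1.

(-1, -3, 8)

L has direction (-2, -4, -1) through (-3, -7, 7).
B_1A_2 = (-12, -4, -6), B_1A_1 = (-3, 8, 3); a normal to Π_1 is B_1A_2 × B_1A_1 = (36, 54, -108).
Using B_1: Π_1 has equation 36x + 54y - 108z = -1062.
Substitute r = (-3, -7, 7) + t(-2, -4, -1) into the plane: -1242 + (-180)t = -1062, so t = -1.
Intersection: (-3, -7, 7) + (-1)·(-2, -4, -1) = (-1, -3, 8).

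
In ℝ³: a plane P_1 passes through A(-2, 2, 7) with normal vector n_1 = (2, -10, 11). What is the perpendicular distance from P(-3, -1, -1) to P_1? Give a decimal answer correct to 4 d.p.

P_1: n_1·r = n_1·A gives 2x - 10y + 11z = 53.
n·P − d = (2)·(-3) + (-10)·(-1) + (11)·(-1) − 53 = -60; |n| = √225.
Distance = |-60| / √225 = 60/√225 ≈ 4.0000.

4.0000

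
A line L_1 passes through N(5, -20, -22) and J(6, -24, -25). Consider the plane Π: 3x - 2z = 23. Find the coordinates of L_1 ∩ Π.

(1, -4, -10)

A direction vector for L_1 is J − N = (1, -4, -3).
Substitute r = (5, -20, -22) + t(1, -4, -3) into the plane: 59 + 9t = 23, so t = -4.
Intersection: (5, -20, -22) + (-4)·(1, -4, -3) = (1, -4, -10).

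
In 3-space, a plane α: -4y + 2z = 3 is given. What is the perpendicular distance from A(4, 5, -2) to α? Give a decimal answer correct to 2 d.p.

6.04

n·A − d = (0)·(4) + (-4)·(5) + (2)·(-2) − 3 = -27; |n| = √20.
Distance = |-27| / √20 = 27/√20 ≈ 6.04.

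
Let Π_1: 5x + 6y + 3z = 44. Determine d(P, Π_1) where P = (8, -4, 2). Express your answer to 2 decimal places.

2.63

n·P − d = (5)·(8) + (6)·(-4) + (3)·(2) − 44 = -22; |n| = √70.
Distance = |-22| / √70 = 22/√70 ≈ 2.63.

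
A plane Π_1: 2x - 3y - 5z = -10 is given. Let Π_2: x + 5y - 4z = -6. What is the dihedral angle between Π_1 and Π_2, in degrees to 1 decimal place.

79.9

cos θ = |n₁·n₂| / (|n₁||n₂|) = |7| / (√38 · √42).
θ = arccos(0.17522) ≈ 79.9°.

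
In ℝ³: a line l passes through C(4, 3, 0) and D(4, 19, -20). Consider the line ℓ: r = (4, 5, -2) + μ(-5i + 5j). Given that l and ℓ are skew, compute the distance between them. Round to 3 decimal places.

A direction vector for l is D − C = (0, 16, -20).
Common perpendicular direction n = (0, 16, -20) × (-5, 5, 0) = (100, 100, 80).
With w = (4, 5, -2) − (4, 3, 0) = (0, 2, -2), w · n = 40.
Distance = |w · n| / |n| = |40| / √26400 ≈ 0.246.

0.246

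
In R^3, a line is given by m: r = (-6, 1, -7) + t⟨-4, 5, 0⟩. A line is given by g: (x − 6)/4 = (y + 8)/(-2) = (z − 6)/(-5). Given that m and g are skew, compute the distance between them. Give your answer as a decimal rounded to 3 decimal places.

g has direction (4, -2, -5) through (6, -8, 6).
Common perpendicular direction n = (-4, 5, 0) × (4, -2, -5) = (-25, -20, -12).
With w = (6, -8, 6) − (-6, 1, -7) = (12, -9, 13), w · n = -276.
Distance = |w · n| / |n| = |-276| / √1169 ≈ 8.072.

8.072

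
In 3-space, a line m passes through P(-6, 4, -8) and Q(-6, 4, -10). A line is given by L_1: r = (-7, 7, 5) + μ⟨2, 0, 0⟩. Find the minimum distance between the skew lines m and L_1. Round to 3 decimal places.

3.000

A direction vector for m is Q − P = (0, 0, -2).
Common perpendicular direction n = (0, 0, -2) × (2, 0, 0) = (0, -4, 0).
With w = (-7, 7, 5) − (-6, 4, -8) = (-1, 3, 13), w · n = -12.
Distance = |w · n| / |n| = |-12| / √16 ≈ 3.000.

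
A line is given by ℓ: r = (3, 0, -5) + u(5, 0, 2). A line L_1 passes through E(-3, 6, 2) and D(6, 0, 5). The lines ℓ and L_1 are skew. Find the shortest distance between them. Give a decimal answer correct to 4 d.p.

8.1356

A direction vector for L_1 is D − E = (9, -6, 3).
Common perpendicular direction n = (5, 0, 2) × (9, -6, 3) = (12, 3, -30).
With w = (-3, 6, 2) − (3, 0, -5) = (-6, 6, 7), w · n = -264.
Distance = |w · n| / |n| = |-264| / √1053 ≈ 8.1356.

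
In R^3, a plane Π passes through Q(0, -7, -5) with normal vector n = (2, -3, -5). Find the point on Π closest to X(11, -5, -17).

Π: n·r = n·Q gives 2x - 3y - 5z = 46.
Foot = X − λn with λ = (n·X − d)/|n|² = (122 − 46)/38 = 2.
Foot = (11, -5, -17) − 2·(2, -3, -5) = (7, 1, -7).

(7, 1, -7)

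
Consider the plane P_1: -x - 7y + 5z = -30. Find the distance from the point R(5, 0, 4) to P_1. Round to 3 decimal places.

n·R − d = (-1)·(5) + (-7)·(0) + (5)·(4) − (-30) = 45; |n| = √75.
Distance = |45| / √75 = 45/√75 ≈ 5.196.

5.196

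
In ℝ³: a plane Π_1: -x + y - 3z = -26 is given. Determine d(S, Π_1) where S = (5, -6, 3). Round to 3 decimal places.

n·S − d = (-1)·(5) + (1)·(-6) + (-3)·(3) − (-26) = 6; |n| = √11.
Distance = |6| / √11 = 6/√11 ≈ 1.809.

1.809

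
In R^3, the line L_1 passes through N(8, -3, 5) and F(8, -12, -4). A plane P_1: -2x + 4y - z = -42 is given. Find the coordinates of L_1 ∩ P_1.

A direction vector for L_1 is F − N = (0, -9, -9).
Substitute r = (8, -3, 5) + t(0, -9, -9) into the plane: -33 + (-27)t = -42, so t = 1/3.
Intersection: (8, -3, 5) + (1/3)·(0, -9, -9) = (8, -6, 2).

(8, -6, 2)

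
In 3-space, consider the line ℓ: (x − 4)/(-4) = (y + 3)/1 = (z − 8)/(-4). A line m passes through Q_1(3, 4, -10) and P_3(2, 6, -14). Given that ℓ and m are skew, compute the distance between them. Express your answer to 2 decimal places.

2.63

ℓ has direction (-4, 1, -4) through (4, -3, 8).
A direction vector for m is P_3 − Q_1 = (-1, 2, -4).
Common perpendicular direction n = (-4, 1, -4) × (-1, 2, -4) = (4, -12, -7).
With w = (3, 4, -10) − (4, -3, 8) = (-1, 7, -18), w · n = 38.
Distance = |w · n| / |n| = |38| / √209 ≈ 2.63.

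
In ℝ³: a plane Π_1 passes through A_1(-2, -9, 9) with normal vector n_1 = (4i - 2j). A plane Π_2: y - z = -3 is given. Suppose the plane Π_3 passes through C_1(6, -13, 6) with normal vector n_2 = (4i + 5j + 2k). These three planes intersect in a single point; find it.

Π_1: n_1·r = n_1·A_1 gives 4x - 2y = 10.
Π_3: n_2·r = n_2·C_1 gives 4x + 5y + 2z = -29.
Solving the 3×3 linear system 4x - 2y = 10, y - z = -3, 4x + 5y + 2z = -29 (e.g. by elimination or Cramer's rule, determinant = 36) gives (0, -5, -2).

(0, -5, -2)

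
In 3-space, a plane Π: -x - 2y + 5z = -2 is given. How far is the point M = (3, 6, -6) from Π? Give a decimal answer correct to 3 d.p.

n·M − d = (-1)·(3) + (-2)·(6) + (5)·(-6) − (-2) = -43; |n| = √30.
Distance = |-43| / √30 = 43/√30 ≈ 7.851.

7.851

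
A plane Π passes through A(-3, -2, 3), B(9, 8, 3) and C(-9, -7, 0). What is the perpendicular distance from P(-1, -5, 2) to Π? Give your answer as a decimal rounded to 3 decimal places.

AB = (12, 10, 0), AC = (-6, -5, -3); a normal to Π is AB × AC = (-30, 36, 0).
Using A: Π has equation -30x + 36y = 18.
n·P − d = (-30)·(-1) + (36)·(-5) + (0)·(2) − 18 = -168; |n| = √2196.
Distance = |-168| / √2196 = 168/√2196 ≈ 3.585.

3.585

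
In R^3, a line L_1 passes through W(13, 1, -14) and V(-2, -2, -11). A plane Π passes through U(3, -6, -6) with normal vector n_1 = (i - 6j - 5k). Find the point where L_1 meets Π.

(3, -1, -12)

A direction vector for L_1 is V − W = (-15, -3, 3).
Π: n_1·r = n_1·U gives x - 6y - 5z = 69.
Substitute r = (13, 1, -14) + t(-15, -3, 3) into the plane: 77 + (-12)t = 69, so t = 2/3.
Intersection: (13, 1, -14) + (2/3)·(-15, -3, 3) = (3, -1, -12).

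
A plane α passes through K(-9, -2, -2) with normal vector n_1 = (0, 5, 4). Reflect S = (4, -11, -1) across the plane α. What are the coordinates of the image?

(4, -1, 7)

α: n_1·r = n_1·K gives 5y + 4z = -18.
λ = (n·S − d)/|n|² = (-59 − (-18))/41 = -1.
Reflection = S − 2λn = (4, -11, -1) − (-2)·(0, 5, 4) = (4, -1, 7).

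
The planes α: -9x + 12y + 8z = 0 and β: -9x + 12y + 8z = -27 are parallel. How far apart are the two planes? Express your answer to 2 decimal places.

1.59

Same normal n = (-9, 12, 8) with |n| = √289; distance = |0 − (-27)| / |n| = 27/√289 ≈ 1.59.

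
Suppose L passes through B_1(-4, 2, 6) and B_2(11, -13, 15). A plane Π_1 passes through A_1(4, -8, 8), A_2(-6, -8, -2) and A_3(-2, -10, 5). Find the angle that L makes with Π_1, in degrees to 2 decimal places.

A direction vector for L is B_2 − B_1 = (15, -15, 9).
A_1A_2 = (-10, 0, -10), A_1A_3 = (-6, -2, -3); a normal to Π_1 is A_1A_2 × A_1A_3 = (-20, 30, 20).
Using A_1: Π_1 has equation -20x + 30y + 20z = -160.
sin θ = |n·v| / (|n||v|) = |-570| / (√1700 · √531) = 0.59993.
θ ≈ 36.87°.

36.87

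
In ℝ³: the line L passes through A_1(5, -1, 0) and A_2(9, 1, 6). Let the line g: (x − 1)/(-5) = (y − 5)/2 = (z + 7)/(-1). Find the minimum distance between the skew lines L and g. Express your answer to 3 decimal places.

6.535

A direction vector for L is A_2 − A_1 = (4, 2, 6).
g has direction (-5, 2, -1) through (1, 5, -7).
Common perpendicular direction n = (4, 2, 6) × (-5, 2, -1) = (-14, -26, 18).
With w = (1, 5, -7) − (5, -1, 0) = (-4, 6, -7), w · n = -226.
Distance = |w · n| / |n| = |-226| / √1196 ≈ 6.535.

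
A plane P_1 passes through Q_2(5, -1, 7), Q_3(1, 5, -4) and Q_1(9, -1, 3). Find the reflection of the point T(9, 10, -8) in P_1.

Q_2Q_3 = (-4, 6, -11), Q_2Q_1 = (4, 0, -4); a normal to P_1 is Q_2Q_3 × Q_2Q_1 = (-24, -60, -24).
Using Q_2: P_1 has equation -24x - 60y - 24z = -228.
λ = (n·T − d)/|n|² = (-624 − (-228))/4752 = -1/12.
Reflection = T − 2λn = (9, 10, -8) − (-1/6)·(-24, -60, -24) = (5, 0, -12).

(5, 0, -12)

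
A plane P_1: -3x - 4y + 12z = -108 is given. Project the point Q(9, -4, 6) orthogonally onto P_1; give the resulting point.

Foot = Q − λn with λ = (n·Q − d)/|n|² = (61 − (-108))/169 = 1.
Foot = (9, -4, 6) − 1·(-3, -4, 12) = (12, 0, -6).

(12, 0, -6)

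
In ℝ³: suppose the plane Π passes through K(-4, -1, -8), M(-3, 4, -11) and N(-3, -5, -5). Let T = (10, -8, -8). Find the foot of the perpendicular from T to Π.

(8, -4, -2)

KM = (1, 5, -3), KN = (1, -4, 3); a normal to Π is KM × KN = (3, -6, -9).
Using K: Π has equation 3x - 6y - 9z = 66.
Foot = T − λn with λ = (n·T − d)/|n|² = (150 − 66)/126 = 2/3.
Foot = (10, -8, -8) − (2/3)·(3, -6, -9) = (8, -4, -2).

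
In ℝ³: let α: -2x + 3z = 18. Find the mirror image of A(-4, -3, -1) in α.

λ = (n·A − d)/|n|² = (5 − 18)/13 = -1.
Reflection = A − 2λn = (-4, -3, -1) − (-2)·(-2, 0, 3) = (-8, -3, 5).

(-8, -3, 5)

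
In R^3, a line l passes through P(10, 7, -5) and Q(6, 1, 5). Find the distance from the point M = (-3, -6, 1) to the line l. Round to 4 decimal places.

A direction vector for l is Q − P = (-4, -6, 10).
Taking (10, 7, -5) on l with direction v = (-4, -6, 10): w = M − (10, 7, -5) = (-13, -13, 6), and w × v = (-94, 106, 26).
Distance = |w × v| / |v| = √20748 / √152 ≈ 11.6833.

11.6833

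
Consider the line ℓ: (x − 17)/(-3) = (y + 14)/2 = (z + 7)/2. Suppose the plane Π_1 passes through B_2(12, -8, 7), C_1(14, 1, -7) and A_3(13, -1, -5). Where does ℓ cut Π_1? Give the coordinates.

(8, -8, -1)

ℓ has direction (-3, 2, 2) through (17, -14, -7).
B_2C_1 = (2, 9, -14), B_2A_3 = (1, 7, -12); a normal to Π_1 is B_2C_1 × B_2A_3 = (-10, 10, 5).
Using B_2: Π_1 has equation -10x + 10y + 5z = -165.
Substitute r = (17, -14, -7) + t(-3, 2, 2) into the plane: -345 + 60t = -165, so t = 3.
Intersection: (17, -14, -7) + 3·(-3, 2, 2) = (8, -8, -1).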